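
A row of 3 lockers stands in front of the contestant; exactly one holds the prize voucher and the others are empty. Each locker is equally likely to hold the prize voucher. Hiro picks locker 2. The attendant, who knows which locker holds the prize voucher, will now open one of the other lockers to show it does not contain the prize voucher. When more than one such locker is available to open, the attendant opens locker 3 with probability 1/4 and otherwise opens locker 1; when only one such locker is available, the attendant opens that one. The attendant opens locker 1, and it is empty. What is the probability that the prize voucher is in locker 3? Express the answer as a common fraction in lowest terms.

Apply Bayes' rule, conditioning on where the prize voucher actually is.
If it is in locker 1 (prior 1/3): the attendant opened locker 1, so this case is ruled out; weight (1/3)·0 = 0.
If it is in locker 2 (prior 1/3): locker 3 is available but not opened, probability 3/4; weight (1/3)·(3/4) = 1/4.
If it is in locker 3 (prior 1/3): only locker 1 is available, probability 1; weight (1/3)·1 = 1/3.
The weights sum to 7/12.
So P(the prize voucher in locker 3 | the attendant opened locker 1) = (1/3) / (7/12) = 4/7.

4/7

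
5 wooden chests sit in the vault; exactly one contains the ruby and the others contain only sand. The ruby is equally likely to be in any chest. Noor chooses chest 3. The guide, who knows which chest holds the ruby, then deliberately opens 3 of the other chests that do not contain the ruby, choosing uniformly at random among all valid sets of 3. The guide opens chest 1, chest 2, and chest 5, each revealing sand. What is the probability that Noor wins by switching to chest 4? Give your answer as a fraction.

4/5

Consider each possible location of the ruby in turn.
If it is in any of chests 1, 2, and 5 (prior 1/5 each): that chest was opened and seen not to hold the prize — ruled out; weight (1/5)·0 = 0 each.
If it is in chest 3 (prior 1/5): the guide has 4 equally likely choices, so probability 1/4; weight (1/5)·(1/4) = 1/20.
If it is in chest 4 (prior 1/5): the guide has no choice, probability 1; weight (1/5)·1 = 1/5.
The weights sum to 1/4.
So P(the ruby in chest 4 | the guide opened chest 1, chest 2, and chest 5) = (1/5) / (1/4) = 4/5.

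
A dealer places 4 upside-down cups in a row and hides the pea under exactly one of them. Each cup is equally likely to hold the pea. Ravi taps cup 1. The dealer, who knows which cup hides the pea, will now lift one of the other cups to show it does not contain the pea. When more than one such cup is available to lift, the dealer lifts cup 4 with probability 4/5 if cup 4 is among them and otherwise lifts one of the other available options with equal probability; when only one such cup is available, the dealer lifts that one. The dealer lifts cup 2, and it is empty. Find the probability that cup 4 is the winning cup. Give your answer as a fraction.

5/8

Consider each possible location of the pea in turn.
If it is under cup 1 (prior 1/4): cup 4 is available but not opened; cup 2 gets probability (1 − 4/5)/2 = 1/10; weight (1/4)·(1/10) = 1/40.
If it is under cup 2 (prior 1/4): the dealer opened cup 2, so this case is ruled out; weight (1/4)·0 = 0.
If it is under cup 3 (prior 1/4): cup 4 is available but not opened, probability 1/5; weight (1/4)·(1/5) = 1/20.
If it is under cup 4 (prior 1/4): cup 4 holds the prize so is unavailable; the dealer chooses uniformly among the 2 others, probability 1/2; weight (1/4)·(1/2) = 1/8.
The weights sum to 1/5.
So P(the pea under cup 4 | the dealer opened cup 2) = (1/8) / (1/5) = 5/8.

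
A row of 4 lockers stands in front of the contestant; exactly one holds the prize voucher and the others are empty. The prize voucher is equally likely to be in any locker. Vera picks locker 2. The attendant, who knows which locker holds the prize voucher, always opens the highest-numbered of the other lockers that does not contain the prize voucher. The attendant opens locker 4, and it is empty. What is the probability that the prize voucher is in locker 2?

Consider each possible location of the prize voucher in turn.
If it is in any of lockers 1, 2, and 3 (prior 1/4 each): locker 4 is the highest-numbered option available, probability 1; weight (1/4)·1 = 1/4 each.
If it is in locker 4 (prior 1/4): the attendant opened locker 4, so this case is ruled out; weight (1/4)·0 = 0.
The weights sum to 3/4.
So P(the prize voucher in locker 2 | the attendant opened locker 4) = (1/4) / (3/4) = 1/3.

1/3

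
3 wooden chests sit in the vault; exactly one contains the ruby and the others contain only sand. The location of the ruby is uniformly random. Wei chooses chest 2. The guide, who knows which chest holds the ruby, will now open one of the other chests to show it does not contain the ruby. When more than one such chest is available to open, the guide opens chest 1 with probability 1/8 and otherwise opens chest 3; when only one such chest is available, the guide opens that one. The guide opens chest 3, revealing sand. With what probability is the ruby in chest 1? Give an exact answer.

Apply Bayes' rule, conditioning on where the ruby actually is.
If it is in chest 1 (prior 1/3): only chest 3 is available, probability 1; weight (1/3)·1 = 1/3.
If it is in chest 2 (prior 1/3): chest 1 is available but not opened, probability 7/8; weight (1/3)·(7/8) = 7/24.
If it is in chest 3 (prior 1/3): the guide opened chest 3, so this case is ruled out; weight (1/3)·0 = 0.
The weights sum to 5/8.
So P(the ruby in chest 1 | the guide opened chest 3) = (1/3) / (5/8) = 8/15.

8/15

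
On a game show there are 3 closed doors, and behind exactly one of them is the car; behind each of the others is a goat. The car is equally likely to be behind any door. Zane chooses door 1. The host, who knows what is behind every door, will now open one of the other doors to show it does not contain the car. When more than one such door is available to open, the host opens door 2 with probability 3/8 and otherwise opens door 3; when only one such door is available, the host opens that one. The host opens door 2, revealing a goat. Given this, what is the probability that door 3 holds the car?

Apply Bayes' rule, conditioning on where the car actually is.
If it is behind door 1 (prior 1/3): door 2 is available, opened with probability 3/8; weight (1/3)·(3/8) = 1/8.
If it is behind door 2 (prior 1/3): the host opened door 2, so this case is ruled out; weight (1/3)·0 = 0.
If it is behind door 3 (prior 1/3): only door 2 is available, probability 1; weight (1/3)·1 = 1/3.
The weights sum to 11/24.
So P(the car behind door 3 | the host opened door 2) = (1/3) / (11/24) = 8/11.

8/11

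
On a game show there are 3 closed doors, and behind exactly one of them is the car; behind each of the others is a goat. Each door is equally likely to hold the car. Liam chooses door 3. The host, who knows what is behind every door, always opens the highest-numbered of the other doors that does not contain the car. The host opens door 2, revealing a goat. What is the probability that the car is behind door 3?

1/2

Apply Bayes' rule, conditioning on where the car actually is.
If it is behind either of doors 1 and 3 (prior 1/3 each): door 2 is the highest-numbered option available, probability 1; weight (1/3)·1 = 1/3 each.
If it is behind door 2 (prior 1/3): the host opened door 2, so this case is ruled out; weight (1/3)·0 = 0.
The weights sum to 2/3.
So P(the car behind door 3 | the host opened door 2) = (1/3) / (2/3) = 1/2.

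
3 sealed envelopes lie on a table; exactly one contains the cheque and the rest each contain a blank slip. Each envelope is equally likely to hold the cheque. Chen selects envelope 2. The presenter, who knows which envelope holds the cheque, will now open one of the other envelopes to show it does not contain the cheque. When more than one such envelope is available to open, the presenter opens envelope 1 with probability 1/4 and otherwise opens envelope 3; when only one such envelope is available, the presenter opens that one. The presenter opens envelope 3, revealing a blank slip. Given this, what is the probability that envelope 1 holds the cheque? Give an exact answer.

Consider each possible location of the cheque in turn.
If it is in envelope 1 (prior 1/3): only envelope 3 is available, probability 1; weight (1/3)·1 = 1/3.
If it is in envelope 2 (prior 1/3): envelope 1 is available but not opened, probability 3/4; weight (1/3)·(3/4) = 1/4.
If it is in envelope 3 (prior 1/3): the presenter opened envelope 3, so this case is ruled out; weight (1/3)·0 = 0.
The weights sum to 7/12.
So P(the cheque in envelope 1 | the presenter opened envelope 3) = (1/3) / (7/12) = 4/7.

4/7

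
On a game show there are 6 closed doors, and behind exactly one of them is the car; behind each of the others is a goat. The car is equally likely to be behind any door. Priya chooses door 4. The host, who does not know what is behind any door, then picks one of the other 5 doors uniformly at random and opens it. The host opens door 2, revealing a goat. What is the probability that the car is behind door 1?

1/5

Apply Bayes' rule, conditioning on where the car actually is.
If it is behind any of doors 1, 3, 4, 5, and 6 (prior 1/6 each): the host picks door 2 with probability 1/5 regardless, and it is not the prize; weight (1/6)·(1/5) = 1/30 each.
If it is behind door 2 (prior 1/6): the host opened door 2, so this case is ruled out; weight (1/6)·0 = 0.
The weights sum to 1/6.
So P(the car behind door 1 | the host opened door 2) = (1/30) / (1/6) = 1/5.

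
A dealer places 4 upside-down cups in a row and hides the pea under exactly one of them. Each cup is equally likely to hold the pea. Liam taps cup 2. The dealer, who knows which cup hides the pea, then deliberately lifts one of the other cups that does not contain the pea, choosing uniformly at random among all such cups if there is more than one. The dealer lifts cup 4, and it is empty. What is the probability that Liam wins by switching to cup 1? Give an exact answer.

Apply Bayes' rule, conditioning on where the pea actually is.
If it is under either of cups 1 and 3 (prior 1/4 each): the dealer has 2 equally likely choices, so probability 1/2; weight (1/4)·(1/2) = 1/8 each.
If it is under cup 2 (prior 1/4): the dealer has 3 equally likely choices, so probability 1/3; weight (1/4)·(1/3) = 1/12.
If it is under cup 4 (prior 1/4): the dealer opened cup 4, so this case is ruled out; weight (1/4)·0 = 0.
The weights sum to 1/3.
So P(the pea under cup 1 | the dealer opened cup 4) = (1/8) / (1/3) = 3/8.

3/8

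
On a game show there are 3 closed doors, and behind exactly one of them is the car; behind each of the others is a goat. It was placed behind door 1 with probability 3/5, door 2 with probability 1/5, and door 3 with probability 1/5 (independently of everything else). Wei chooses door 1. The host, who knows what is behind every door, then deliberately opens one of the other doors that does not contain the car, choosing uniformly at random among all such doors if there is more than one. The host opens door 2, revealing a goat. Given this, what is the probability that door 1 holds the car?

Consider each possible location of the car in turn.
If it is behind door 1 (prior 3/5): the host has 2 equally likely choices, so probability 1/2; weight (3/5)·(1/2) = 3/10.
If it is behind door 2 (prior 1/5): the host opened door 2, so this case is ruled out; weight (1/5)·0 = 0.
If it is behind door 3 (prior 1/5): the host has no choice, probability 1; weight (1/5)·1 = 1/5.
The weights sum to 1/2.
So P(the car behind door 1 | the host opened door 2) = (3/10) / (1/2) = 3/5.

3/5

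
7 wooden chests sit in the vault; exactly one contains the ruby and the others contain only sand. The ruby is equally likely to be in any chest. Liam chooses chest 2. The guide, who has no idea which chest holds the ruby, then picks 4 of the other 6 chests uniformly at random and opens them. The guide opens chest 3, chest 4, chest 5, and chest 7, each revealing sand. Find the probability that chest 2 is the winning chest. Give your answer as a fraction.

Consider each possible location of the ruby in turn.
If it is in any of chests 1, 2, and 6 (prior 1/7 each): the guide picks exactly this set with probability 1/15 regardless, and none is the prize; weight (1/7)·(1/15) = 1/105 each.
If it is in any of chests 3, 4, 5, and 7 (prior 1/7 each): that chest was opened and seen not to hold the prize — ruled out; weight (1/7)·0 = 0 each.
The weights sum to 1/35.
So P(the ruby in chest 2 | the guide opened chest 3, chest 4, chest 5, and chest 7) = (1/105) / (1/35) = 1/3.

1/3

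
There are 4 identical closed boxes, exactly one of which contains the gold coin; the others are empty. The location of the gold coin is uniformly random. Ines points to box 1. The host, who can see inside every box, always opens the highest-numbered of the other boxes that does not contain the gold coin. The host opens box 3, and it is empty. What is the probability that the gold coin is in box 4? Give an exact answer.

Consider each possible location of the gold coin in turn.
If it is in either of boxes 1 and 2 (prior 1/4 each): the host would have opened box 4 instead, probability 0; weight (1/4)·0 = 0 each.
If it is in box 3 (prior 1/4): the host opened box 3, so this case is ruled out; weight (1/4)·0 = 0.
If it is in box 4 (prior 1/4): box 3 is the highest-numbered option available, probability 1; weight (1/4)·1 = 1/4.
The weights sum to 1/4.
So P(the gold coin in box 4 | the host opened box 3) = (1/4) / (1/4) = 1.

1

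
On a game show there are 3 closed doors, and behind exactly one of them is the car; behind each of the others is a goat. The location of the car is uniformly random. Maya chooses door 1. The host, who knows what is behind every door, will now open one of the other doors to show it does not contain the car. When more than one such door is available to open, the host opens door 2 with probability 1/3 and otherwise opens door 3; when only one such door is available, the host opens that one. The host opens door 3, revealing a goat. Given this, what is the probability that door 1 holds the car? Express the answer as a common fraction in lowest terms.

Condition on the true location of the car.
If it is behind door 1 (prior 1/3): door 2 is available but not opened, probability 2/3; weight (1/3)·(2/3) = 2/9.
If it is behind door 2 (prior 1/3): only door 3 is available, probability 1; weight (1/3)·1 = 1/3.
If it is behind door 3 (prior 1/3): the host opened door 3, so this case is ruled out; weight (1/3)·0 = 0.
The weights sum to 5/9.
So P(the car behind door 1 | the host opened door 3) = (2/9) / (5/9) = 2/5.

2/5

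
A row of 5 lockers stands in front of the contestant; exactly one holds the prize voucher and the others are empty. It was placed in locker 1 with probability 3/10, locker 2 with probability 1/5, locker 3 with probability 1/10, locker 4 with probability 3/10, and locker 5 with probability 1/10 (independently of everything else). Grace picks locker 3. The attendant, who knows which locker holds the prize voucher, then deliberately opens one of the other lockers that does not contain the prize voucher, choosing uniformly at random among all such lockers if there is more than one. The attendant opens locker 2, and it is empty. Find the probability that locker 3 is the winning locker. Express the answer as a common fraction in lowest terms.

Apply Bayes' rule, conditioning on where the prize voucher actually is.
If it is in either of lockers 1 and 4 (prior 3/10 each): the attendant has 3 equally likely choices, so probability 1/3; weight (3/10)·(1/3) = 1/10 each.
If it is in locker 2 (prior 1/5): the attendant opened locker 2, so this case is ruled out; weight (1/5)·0 = 0.
If it is in locker 3 (prior 1/10): the attendant has 4 equally likely choices, so probability 1/4; weight (1/10)·(1/4) = 1/40.
If it is in locker 5 (prior 1/10): the attendant has 3 equally likely choices, so probability 1/3; weight (1/10)·(1/3) = 1/30.
The weights sum to 31/120.
So P(the prize voucher in locker 3 | the attendant opened locker 2) = (1/40) / (31/120) = 3/31.

3/31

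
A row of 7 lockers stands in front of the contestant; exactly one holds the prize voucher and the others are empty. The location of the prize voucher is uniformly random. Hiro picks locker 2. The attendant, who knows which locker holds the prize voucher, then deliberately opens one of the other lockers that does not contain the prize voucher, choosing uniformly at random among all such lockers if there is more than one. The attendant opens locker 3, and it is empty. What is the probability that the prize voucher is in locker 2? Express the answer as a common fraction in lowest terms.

Condition on the true location of the prize voucher.
If it is in any of lockers 1, 4, 5, 6, and 7 (prior 1/7 each): the attendant has 5 equally likely choices, so probability 1/5; weight (1/7)·(1/5) = 1/35 each.
If it is in locker 2 (prior 1/7): the attendant has 6 equally likely choices, so probability 1/6; weight (1/7)·(1/6) = 1/42.
If it is in locker 3 (prior 1/7): the attendant opened locker 3, so this case is ruled out; weight (1/7)·0 = 0.
The weights sum to 1/6.
So P(the prize voucher in locker 2 | the attendant opened locker 3) = (1/42) / (1/6) = 1/7.

1/7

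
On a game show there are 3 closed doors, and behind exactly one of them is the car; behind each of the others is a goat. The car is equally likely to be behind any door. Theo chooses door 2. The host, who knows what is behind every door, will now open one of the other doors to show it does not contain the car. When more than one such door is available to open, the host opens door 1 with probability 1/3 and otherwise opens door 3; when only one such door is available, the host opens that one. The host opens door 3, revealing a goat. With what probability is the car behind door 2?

2/5

Condition on the true location of the car.
If it is behind door 1 (prior 1/3): only door 3 is available, probability 1; weight (1/3)·1 = 1/3.
If it is behind door 2 (prior 1/3): door 1 is available but not opened, probability 2/3; weight (1/3)·(2/3) = 2/9.
If it is behind door 3 (prior 1/3): the host opened door 3, so this case is ruled out; weight (1/3)·0 = 0.
The weights sum to 5/9.
So P(the car behind door 2 | the host opened door 3) = (2/9) / (5/9) = 2/5.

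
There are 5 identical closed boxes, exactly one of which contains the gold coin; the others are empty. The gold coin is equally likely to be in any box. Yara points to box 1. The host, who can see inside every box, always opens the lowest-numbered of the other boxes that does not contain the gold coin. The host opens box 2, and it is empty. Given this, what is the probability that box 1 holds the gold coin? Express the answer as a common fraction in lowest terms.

1/4

Condition on the true location of the gold coin.
If it is in any of boxes 1, 3, 4, and 5 (prior 1/5 each): box 2 is the lowest-numbered option available, probability 1; weight (1/5)·1 = 1/5 each.
If it is in box 2 (prior 1/5): the host opened box 2, so this case is ruled out; weight (1/5)·0 = 0.
The weights sum to 4/5.
So P(the gold coin in box 1 | the host opened box 2) = (1/5) / (4/5) = 1/4.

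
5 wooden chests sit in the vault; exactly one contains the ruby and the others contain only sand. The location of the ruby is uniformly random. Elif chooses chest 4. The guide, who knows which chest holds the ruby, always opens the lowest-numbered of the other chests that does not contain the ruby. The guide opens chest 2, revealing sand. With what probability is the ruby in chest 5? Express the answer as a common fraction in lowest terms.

0

Condition on the true location of the ruby.
If it is in chest 1 (prior 1/5): chest 2 is the lowest-numbered option available, probability 1; weight (1/5)·1 = 1/5.
If it is in chest 2 (prior 1/5): the guide opened chest 2, so this case is ruled out; weight (1/5)·0 = 0.
If it is in any of chests 3, 4, and 5 (prior 1/5 each): the guide would have opened chest 1 instead, probability 0; weight (1/5)·0 = 0 each.
The weights sum to 1/5.
So P(the ruby in chest 5 | the guide opened chest 2) = 0 / (1/5) = 0.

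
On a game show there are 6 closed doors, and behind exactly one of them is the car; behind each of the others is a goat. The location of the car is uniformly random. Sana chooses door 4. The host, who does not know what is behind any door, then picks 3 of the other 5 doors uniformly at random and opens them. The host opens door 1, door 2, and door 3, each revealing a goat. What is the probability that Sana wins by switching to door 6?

Consider each possible location of the car in turn.
If it is behind any of doors 1, 2, and 3 (prior 1/6 each): that door was opened and seen not to hold the prize — ruled out; weight (1/6)·0 = 0 each.
If it is behind any of doors 4, 5, and 6 (prior 1/6 each): the host picks exactly this set with probability 1/10 regardless, and none is the prize; weight (1/6)·(1/10) = 1/60 each.
The weights sum to 1/20.
So P(the car behind door 6 | the host opened door 1, door 2, and door 3) = (1/60) / (1/20) = 1/3.

1/3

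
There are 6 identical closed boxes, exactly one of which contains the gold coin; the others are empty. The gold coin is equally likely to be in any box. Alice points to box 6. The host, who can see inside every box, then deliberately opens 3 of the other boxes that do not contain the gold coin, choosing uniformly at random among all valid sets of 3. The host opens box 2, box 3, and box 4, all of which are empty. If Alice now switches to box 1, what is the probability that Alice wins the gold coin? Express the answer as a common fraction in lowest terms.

5/12

Consider each possible location of the gold coin in turn.
If it is in either of boxes 1 and 5 (prior 1/6 each): the host has 4 equally likely choices, so probability 1/4; weight (1/6)·(1/4) = 1/24 each.
If it is in any of boxes 2, 3, and 4 (prior 1/6 each): that box was opened and seen not to hold the prize — ruled out; weight (1/6)·0 = 0 each.
If it is in box 6 (prior 1/6): the host has 10 equally likely choices, so probability 1/10; weight (1/6)·(1/10) = 1/60.
The weights sum to 1/10.
So P(the gold coin in box 1 | the host opened box 2, box 3, and box 4) = (1/24) / (1/10) = 5/12.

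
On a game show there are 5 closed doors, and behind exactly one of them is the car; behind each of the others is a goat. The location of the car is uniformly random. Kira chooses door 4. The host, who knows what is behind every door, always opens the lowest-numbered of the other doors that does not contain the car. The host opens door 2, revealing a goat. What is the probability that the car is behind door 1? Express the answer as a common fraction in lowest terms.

1

Consider each possible location of the car in turn.
If it is behind door 1 (prior 1/5): door 2 is the lowest-numbered option available, probability 1; weight (1/5)·1 = 1/5.
If it is behind door 2 (prior 1/5): the host opened door 2, so this case is ruled out; weight (1/5)·0 = 0.
If it is behind any of doors 3, 4, and 5 (prior 1/5 each): the host would have opened door 1 instead, probability 0; weight (1/5)·0 = 0 each.
The weights sum to 1/5.
So P(the car behind door 1 | the host opened door 2) = (1/5) / (1/5) = 1.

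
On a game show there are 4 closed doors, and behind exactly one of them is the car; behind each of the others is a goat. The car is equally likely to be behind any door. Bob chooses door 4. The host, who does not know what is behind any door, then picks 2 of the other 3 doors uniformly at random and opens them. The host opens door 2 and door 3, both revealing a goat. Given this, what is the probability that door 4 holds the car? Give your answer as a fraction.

1/2

Apply Bayes' rule, conditioning on where the car actually is.
If it is behind either of doors 1 and 4 (prior 1/4 each): the host picks exactly this set with probability 1/3 regardless, and none is the prize; weight (1/4)·(1/3) = 1/12 each.
If it is behind either of doors 2 and 3 (prior 1/4 each): that door was opened and seen not to hold the prize — ruled out; weight (1/4)·0 = 0 each.
The weights sum to 1/6.
So P(the car behind door 4 | the host opened door 2 and door 3) = (1/12) / (1/6) = 1/2.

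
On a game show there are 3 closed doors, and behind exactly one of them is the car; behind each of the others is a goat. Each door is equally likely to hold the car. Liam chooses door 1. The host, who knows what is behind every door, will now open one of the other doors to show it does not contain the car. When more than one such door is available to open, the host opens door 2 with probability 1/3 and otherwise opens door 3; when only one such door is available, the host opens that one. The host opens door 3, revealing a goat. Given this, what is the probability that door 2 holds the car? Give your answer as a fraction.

Apply Bayes' rule, conditioning on where the car actually is.
If it is behind door 1 (prior 1/3): door 2 is available but not opened, probability 2/3; weight (1/3)·(2/3) = 2/9.
If it is behind door 2 (prior 1/3): only door 3 is available, probability 1; weight (1/3)·1 = 1/3.
If it is behind door 3 (prior 1/3): the host opened door 3, so this case is ruled out; weight (1/3)·0 = 0.
The weights sum to 5/9.
So P(the car behind door 2 | the host opened door 3) = (1/3) / (5/9) = 3/5.

3/5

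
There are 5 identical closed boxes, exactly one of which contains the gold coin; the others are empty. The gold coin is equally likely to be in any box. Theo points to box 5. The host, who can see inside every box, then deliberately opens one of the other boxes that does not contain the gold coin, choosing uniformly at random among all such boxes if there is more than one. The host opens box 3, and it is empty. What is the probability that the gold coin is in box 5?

1/5

Apply Bayes' rule, conditioning on where the gold coin actually is.
If it is in any of boxes 1, 2, and 4 (prior 1/5 each): the host has 3 equally likely choices, so probability 1/3; weight (1/5)·(1/3) = 1/15 each.
If it is in box 3 (prior 1/5): the host opened box 3, so this case is ruled out; weight (1/5)·0 = 0.
If it is in box 5 (prior 1/5): the host has 4 equally likely choices, so probability 1/4; weight (1/5)·(1/4) = 1/20.
The weights sum to 1/4.
So P(the gold coin in box 5 | the host opened box 3) = (1/20) / (1/4) = 1/5.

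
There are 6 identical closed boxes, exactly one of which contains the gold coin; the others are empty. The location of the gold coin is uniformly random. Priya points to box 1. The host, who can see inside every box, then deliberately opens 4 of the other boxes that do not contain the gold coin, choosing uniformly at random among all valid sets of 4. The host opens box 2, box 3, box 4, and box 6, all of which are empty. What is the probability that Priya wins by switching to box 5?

5/6

Consider each possible location of the gold coin in turn.
If it is in box 1 (prior 1/6): the host has 5 equally likely choices, so probability 1/5; weight (1/6)·(1/5) = 1/30.
If it is in any of boxes 2, 3, 4, and 6 (prior 1/6 each): that box was opened and seen not to hold the prize — ruled out; weight (1/6)·0 = 0 each.
If it is in box 5 (prior 1/6): the host has no choice, probability 1; weight (1/6)·1 = 1/6.
The weights sum to 1/5.
So P(the gold coin in box 5 | the host opened box 2, box 3, box 4, and box 6) = (1/6) / (1/5) = 5/6.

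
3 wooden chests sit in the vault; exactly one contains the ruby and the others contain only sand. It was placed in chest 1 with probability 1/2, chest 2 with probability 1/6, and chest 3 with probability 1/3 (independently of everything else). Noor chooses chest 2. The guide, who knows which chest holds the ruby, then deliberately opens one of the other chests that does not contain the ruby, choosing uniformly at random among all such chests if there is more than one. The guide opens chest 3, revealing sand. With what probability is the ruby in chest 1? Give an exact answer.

6/7

Apply Bayes' rule, conditioning on where the ruby actually is.
If it is in chest 1 (prior 1/2): the guide has no choice, probability 1; weight (1/2)·1 = 1/2.
If it is in chest 2 (prior 1/6): the guide has 2 equally likely choices, so probability 1/2; weight (1/6)·(1/2) = 1/12.
If it is in chest 3 (prior 1/3): the guide opened chest 3, so this case is ruled out; weight (1/3)·0 = 0.
The weights sum to 7/12.
So P(the ruby in chest 1 | the guide opened chest 3) = (1/2) / (7/12) = 6/7.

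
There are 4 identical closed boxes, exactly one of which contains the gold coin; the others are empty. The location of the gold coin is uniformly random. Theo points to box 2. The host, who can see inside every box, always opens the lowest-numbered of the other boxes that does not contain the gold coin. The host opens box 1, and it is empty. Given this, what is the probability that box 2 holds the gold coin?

Consider each possible location of the gold coin in turn.
If it is in box 1 (prior 1/4): the host opened box 1, so this case is ruled out; weight (1/4)·0 = 0.
If it is in any of boxes 2, 3, and 4 (prior 1/4 each): box 1 is the lowest-numbered option available, probability 1; weight (1/4)·1 = 1/4 each.
The weights sum to 3/4.
So P(the gold coin in box 2 | the host opened box 1) = (1/4) / (3/4) = 1/3.

1/3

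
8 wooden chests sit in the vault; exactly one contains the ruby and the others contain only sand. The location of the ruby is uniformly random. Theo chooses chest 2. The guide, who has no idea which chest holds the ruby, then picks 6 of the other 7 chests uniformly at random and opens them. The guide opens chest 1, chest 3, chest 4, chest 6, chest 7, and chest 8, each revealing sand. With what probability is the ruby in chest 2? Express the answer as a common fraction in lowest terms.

1/2

Condition on the true location of the ruby.
If it is in any of chests 1, 3, 4, 6, 7, and 8 (prior 1/8 each): that chest was opened and seen not to hold the prize — ruled out; weight (1/8)·0 = 0 each.
If it is in either of chests 2 and 5 (prior 1/8 each): the guide picks exactly this set with probability 1/7 regardless, and none is the prize; weight (1/8)·(1/7) = 1/56 each.
The weights sum to 1/28.
So P(the ruby in chest 2 | the guide opened chest 1, chest 3, chest 4, chest 6, chest 7, and chest 8) = (1/56) / (1/28) = 1/2.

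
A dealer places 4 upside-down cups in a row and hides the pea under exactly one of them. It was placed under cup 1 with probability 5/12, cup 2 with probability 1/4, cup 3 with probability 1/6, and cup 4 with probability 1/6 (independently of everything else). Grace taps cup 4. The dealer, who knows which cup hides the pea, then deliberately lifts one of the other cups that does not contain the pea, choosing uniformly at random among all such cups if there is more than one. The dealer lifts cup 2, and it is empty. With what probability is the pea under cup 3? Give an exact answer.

Apply Bayes' rule, conditioning on where the pea actually is.
If it is under cup 1 (prior 5/12): the dealer has 2 equally likely choices, so probability 1/2; weight (5/12)·(1/2) = 5/24.
If it is under cup 2 (prior 1/4): the dealer opened cup 2, so this case is ruled out; weight (1/4)·0 = 0.
If it is under cup 3 (prior 1/6): the dealer has 2 equally likely choices, so probability 1/2; weight (1/6)·(1/2) = 1/12.
If it is under cup 4 (prior 1/6): the dealer has 3 equally likely choices, so probability 1/3; weight (1/6)·(1/3) = 1/18.
The weights sum to 25/72.
So P(the pea under cup 3 | the dealer opened cup 2) = (1/12) / (25/72) = 6/25.

6/25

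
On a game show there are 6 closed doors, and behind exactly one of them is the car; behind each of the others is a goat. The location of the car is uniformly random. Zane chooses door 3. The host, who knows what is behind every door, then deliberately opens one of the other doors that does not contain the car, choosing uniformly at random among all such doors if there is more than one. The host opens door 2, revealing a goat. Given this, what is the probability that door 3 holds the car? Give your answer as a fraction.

Condition on the true location of the car.
If it is behind any of doors 1, 4, 5, and 6 (prior 1/6 each): the host has 4 equally likely choices, so probability 1/4; weight (1/6)·(1/4) = 1/24 each.
If it is behind door 2 (prior 1/6): the host opened door 2, so this case is ruled out; weight (1/6)·0 = 0.
If it is behind door 3 (prior 1/6): the host has 5 equally likely choices, so probability 1/5; weight (1/6)·(1/5) = 1/30.
The weights sum to 1/5.
So P(the car behind door 3 | the host opened door 2) = (1/30) / (1/5) = 1/6.

1/6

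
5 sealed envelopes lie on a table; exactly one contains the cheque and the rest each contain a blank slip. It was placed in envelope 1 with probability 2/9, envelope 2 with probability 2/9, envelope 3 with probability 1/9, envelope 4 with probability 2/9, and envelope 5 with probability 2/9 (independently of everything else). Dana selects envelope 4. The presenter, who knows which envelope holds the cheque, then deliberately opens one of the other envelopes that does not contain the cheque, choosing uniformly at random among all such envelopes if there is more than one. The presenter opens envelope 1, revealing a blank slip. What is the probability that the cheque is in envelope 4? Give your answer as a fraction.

3/13

Apply Bayes' rule, conditioning on where the cheque actually is.
If it is in envelope 1 (prior 2/9): the presenter opened envelope 1, so this case is ruled out; weight (2/9)·0 = 0.
If it is in either of envelopes 2 and 5 (prior 2/9 each): the presenter has 3 equally likely choices, so probability 1/3; weight (2/9)·(1/3) = 2/27 each.
If it is in envelope 3 (prior 1/9): the presenter has 3 equally likely choices, so probability 1/3; weight (1/9)·(1/3) = 1/27.
If it is in envelope 4 (prior 2/9): the presenter has 4 equally likely choices, so probability 1/4; weight (2/9)·(1/4) = 1/18.
The weights sum to 13/54.
So P(the cheque in envelope 4 | the presenter opened envelope 1) = (1/18) / (13/54) = 3/13.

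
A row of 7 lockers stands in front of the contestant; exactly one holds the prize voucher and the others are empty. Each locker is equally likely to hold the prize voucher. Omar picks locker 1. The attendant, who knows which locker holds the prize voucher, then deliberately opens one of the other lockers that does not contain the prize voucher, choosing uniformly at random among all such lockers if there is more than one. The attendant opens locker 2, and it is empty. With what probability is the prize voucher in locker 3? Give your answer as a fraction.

Apply Bayes' rule, conditioning on where the prize voucher actually is.
If it is in locker 1 (prior 1/7): the attendant has 6 equally likely choices, so probability 1/6; weight (1/7)·(1/6) = 1/42.
If it is in locker 2 (prior 1/7): the attendant opened locker 2, so this case is ruled out; weight (1/7)·0 = 0.
If it is in any of lockers 3, 4, 5, 6, and 7 (prior 1/7 each): the attendant has 5 equally likely choices, so probability 1/5; weight (1/7)·(1/5) = 1/35 each.
The weights sum to 1/6.
So P(the prize voucher in locker 3 | the attendant opened locker 2) = (1/35) / (1/6) = 6/35.

6/35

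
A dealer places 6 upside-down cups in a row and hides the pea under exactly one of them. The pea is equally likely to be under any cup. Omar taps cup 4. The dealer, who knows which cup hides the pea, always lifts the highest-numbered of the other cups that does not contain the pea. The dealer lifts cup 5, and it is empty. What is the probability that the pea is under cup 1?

0

Consider each possible location of the pea in turn.
If it is under any of cups 1, 2, 3, and 4 (prior 1/6 each): the dealer would have opened cup 6 instead, probability 0; weight (1/6)·0 = 0 each.
If it is under cup 5 (prior 1/6): the dealer opened cup 5, so this case is ruled out; weight (1/6)·0 = 0.
If it is under cup 6 (prior 1/6): cup 5 is the highest-numbered option available, probability 1; weight (1/6)·1 = 1/6.
The weights sum to 1/6.
So P(the pea under cup 1 | the dealer opened cup 5) = 0 / (1/6) = 0.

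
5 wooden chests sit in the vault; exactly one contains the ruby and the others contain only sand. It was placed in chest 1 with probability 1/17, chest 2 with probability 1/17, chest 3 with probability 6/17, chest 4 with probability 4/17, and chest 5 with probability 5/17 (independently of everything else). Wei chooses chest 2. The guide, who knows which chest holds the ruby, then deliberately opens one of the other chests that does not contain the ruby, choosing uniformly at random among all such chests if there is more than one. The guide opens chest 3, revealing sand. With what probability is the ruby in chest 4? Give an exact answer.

16/43

Apply Bayes' rule, conditioning on where the ruby actually is.
If it is in chest 1 (prior 1/17): the guide has 3 equally likely choices, so probability 1/3; weight (1/17)·(1/3) = 1/51.
If it is in chest 2 (prior 1/17): the guide has 4 equally likely choices, so probability 1/4; weight (1/17)·(1/4) = 1/68.
If it is in chest 3 (prior 6/17): the guide opened chest 3, so this case is ruled out; weight (6/17)·0 = 0.
If it is in chest 4 (prior 4/17): the guide has 3 equally likely choices, so probability 1/3; weight (4/17)·(1/3) = 4/51.
If it is in chest 5 (prior 5/17): the guide has 3 equally likely choices, so probability 1/3; weight (5/17)·(1/3) = 5/51.
The weights sum to 43/204.
So P(the ruby in chest 4 | the guide opened chest 3) = (4/51) / (43/204) = 16/43.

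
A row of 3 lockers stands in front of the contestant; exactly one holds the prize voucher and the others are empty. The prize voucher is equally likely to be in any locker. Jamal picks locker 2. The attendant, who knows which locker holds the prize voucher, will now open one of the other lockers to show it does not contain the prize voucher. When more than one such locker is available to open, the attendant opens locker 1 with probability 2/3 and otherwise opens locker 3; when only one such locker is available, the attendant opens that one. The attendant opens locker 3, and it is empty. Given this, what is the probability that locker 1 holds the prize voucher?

3/4

Consider each possible location of the prize voucher in turn.
If it is in locker 1 (prior 1/3): only locker 3 is available, probability 1; weight (1/3)·1 = 1/3.
If it is in locker 2 (prior 1/3): locker 1 is available but not opened, probability 1/3; weight (1/3)·(1/3) = 1/9.
If it is in locker 3 (prior 1/3): the attendant opened locker 3, so this case is ruled out; weight (1/3)·0 = 0.
The weights sum to 4/9.
So P(the prize voucher in locker 1 | the attendant opened locker 3) = (1/3) / (4/9) = 3/4.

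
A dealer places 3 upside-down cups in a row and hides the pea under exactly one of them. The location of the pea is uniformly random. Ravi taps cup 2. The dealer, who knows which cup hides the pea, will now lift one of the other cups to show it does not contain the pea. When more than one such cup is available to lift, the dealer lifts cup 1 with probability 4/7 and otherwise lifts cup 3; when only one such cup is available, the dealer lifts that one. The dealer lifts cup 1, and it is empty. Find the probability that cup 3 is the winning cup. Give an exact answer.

7/11

Apply Bayes' rule, conditioning on where the pea actually is.
If it is under cup 1 (prior 1/3): the dealer opened cup 1, so this case is ruled out; weight (1/3)·0 = 0.
If it is under cup 2 (prior 1/3): cup 1 is available, opened with probability 4/7; weight (1/3)·(4/7) = 4/21.
If it is under cup 3 (prior 1/3): only cup 1 is available, probability 1; weight (1/3)·1 = 1/3.
The weights sum to 11/21.
So P(the pea under cup 3 | the dealer opened cup 1) = (1/3) / (11/21) = 7/11.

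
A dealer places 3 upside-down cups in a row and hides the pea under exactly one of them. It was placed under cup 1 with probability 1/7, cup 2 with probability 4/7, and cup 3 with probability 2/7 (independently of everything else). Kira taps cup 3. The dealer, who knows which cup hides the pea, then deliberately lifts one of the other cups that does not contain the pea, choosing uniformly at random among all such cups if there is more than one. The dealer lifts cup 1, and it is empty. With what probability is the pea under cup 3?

1/5

Consider each possible location of the pea in turn.
If it is under cup 1 (prior 1/7): the dealer opened cup 1, so this case is ruled out; weight (1/7)·0 = 0.
If it is under cup 2 (prior 4/7): the dealer has no choice, probability 1; weight (4/7)·1 = 4/7.
If it is under cup 3 (prior 2/7): the dealer has 2 equally likely choices, so probability 1/2; weight (2/7)·(1/2) = 1/7.
The weights sum to 5/7.
So P(the pea under cup 3 | the dealer opened cup 1) = (1/7) / (5/7) = 1/5.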